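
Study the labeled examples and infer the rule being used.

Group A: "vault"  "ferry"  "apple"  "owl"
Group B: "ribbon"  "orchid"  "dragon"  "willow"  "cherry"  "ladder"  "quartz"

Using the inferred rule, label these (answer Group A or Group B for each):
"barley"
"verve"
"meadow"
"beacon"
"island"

Group B, Group A, Group B, Group B, Group B

The classifier is using: odd length.
Group B: "barley", since length 6. Group A: "verve", since length 5. Group B: "meadow", since length 6. Group B: "beacon", since length 6. Group B: "island", since length 6.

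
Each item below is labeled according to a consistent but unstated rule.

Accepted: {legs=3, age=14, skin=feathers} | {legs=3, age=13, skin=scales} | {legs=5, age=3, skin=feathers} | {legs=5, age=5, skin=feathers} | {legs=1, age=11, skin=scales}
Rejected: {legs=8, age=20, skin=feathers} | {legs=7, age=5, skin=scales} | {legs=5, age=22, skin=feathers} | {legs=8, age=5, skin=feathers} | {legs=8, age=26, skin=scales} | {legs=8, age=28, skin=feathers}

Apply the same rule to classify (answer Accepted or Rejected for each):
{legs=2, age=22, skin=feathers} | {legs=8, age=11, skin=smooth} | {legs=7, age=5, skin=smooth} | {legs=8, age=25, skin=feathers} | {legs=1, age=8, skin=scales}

Rejected, Rejected, Rejected, Rejected, Accepted

The pattern is that an item is 'Accepted' exactly when: legs ≤ 5 AND age ≤ 14.
{legs=2, age=22, skin=feathers} — legs = 2, age = 22, hence Rejected.
{legs=8, age=11, skin=smooth} — legs = 8, age = 11, hence Rejected.
{legs=7, age=5, skin=smooth} — legs = 7, age = 5, hence Rejected.
{legs=8, age=25, skin=feathers} — legs = 8, age = 25, hence Rejected.
{legs=1, age=8, skin=scales} — legs = 1, age = 8, hence Accepted.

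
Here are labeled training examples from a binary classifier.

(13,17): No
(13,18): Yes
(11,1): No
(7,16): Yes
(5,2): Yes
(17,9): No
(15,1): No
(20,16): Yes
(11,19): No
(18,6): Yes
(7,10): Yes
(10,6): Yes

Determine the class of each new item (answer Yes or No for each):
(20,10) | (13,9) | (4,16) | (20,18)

Yes, No, Yes, Yes

The common property of the 'Yes' items is: second is even. No 'No' item has it.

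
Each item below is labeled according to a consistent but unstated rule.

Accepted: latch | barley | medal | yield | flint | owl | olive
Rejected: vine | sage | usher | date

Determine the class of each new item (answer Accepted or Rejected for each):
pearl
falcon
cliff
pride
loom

Accepted, Accepted, Accepted, Rejected, Accepted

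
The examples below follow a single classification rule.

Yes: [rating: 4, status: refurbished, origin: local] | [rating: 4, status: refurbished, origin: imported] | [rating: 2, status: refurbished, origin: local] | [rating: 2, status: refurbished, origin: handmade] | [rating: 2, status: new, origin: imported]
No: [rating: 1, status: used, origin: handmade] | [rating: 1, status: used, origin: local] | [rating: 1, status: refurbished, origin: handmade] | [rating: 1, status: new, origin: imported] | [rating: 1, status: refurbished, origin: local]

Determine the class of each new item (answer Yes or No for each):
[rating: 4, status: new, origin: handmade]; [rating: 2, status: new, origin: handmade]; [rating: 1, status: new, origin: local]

Yes, Yes, No

'Yes' ⟺ rating ≥ 2.
[rating: 4, status: new, origin: handmade]: rating = 4 — checks out, so Yes.
[rating: 2, status: new, origin: handmade]: rating = 2 — checks out, so Yes.
[rating: 1, status: new, origin: local]: rating = 1 — lacks this property, so No.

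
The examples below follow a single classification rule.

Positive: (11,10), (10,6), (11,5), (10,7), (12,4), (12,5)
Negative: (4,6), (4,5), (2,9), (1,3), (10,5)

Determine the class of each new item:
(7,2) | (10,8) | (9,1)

Negative, Positive, Negative

One predicate separates the groups cleanly: sum ≥ 16.
(7,2) — 7+2 = 9, hence Negative. (10,8) — 10+8 = 18, hence Positive. (9,1) — 9+1 = 10, hence Negative.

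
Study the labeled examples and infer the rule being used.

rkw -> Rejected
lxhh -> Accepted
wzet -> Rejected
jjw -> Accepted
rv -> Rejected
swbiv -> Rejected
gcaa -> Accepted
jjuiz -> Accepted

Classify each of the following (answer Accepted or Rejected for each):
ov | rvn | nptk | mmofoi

Rejected, Rejected, Rejected, Accepted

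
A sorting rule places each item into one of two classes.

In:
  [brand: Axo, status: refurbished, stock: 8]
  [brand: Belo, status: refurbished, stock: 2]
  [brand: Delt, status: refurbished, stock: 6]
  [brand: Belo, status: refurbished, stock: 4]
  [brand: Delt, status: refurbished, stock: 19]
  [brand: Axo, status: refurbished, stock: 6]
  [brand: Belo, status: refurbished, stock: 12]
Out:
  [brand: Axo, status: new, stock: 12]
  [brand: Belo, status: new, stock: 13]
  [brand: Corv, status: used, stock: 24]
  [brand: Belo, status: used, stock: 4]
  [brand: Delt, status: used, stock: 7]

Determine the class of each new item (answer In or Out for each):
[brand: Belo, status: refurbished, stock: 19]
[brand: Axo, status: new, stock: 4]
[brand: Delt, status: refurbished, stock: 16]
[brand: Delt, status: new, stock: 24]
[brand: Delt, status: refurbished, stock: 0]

In, Out, In, Out, In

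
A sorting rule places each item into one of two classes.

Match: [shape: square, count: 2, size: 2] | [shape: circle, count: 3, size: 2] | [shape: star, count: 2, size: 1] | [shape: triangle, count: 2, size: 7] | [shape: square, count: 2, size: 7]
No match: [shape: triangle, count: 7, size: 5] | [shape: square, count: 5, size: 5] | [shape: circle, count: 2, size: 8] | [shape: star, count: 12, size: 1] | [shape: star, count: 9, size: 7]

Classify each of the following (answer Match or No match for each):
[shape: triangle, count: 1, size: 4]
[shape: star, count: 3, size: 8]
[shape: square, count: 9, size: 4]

'Match' ⟺ count ≤ 3 AND size ≤ 7.
[shape: triangle, count: 1, size: 4] → count = 1, size = 4 → Match. [shape: star, count: 3, size: 8] → count = 3, size = 8 → No match. [shape: square, count: 9, size: 4] → count = 9, size = 4 → No match.

Match, No match, No match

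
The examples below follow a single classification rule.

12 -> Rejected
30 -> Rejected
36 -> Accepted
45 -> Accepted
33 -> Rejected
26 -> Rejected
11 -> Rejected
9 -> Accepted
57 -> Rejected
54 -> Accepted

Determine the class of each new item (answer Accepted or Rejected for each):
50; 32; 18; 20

Rejected, Rejected, Accepted, Rejected

Every 'Accepted' example satisfies: multiple of 9. None of the 'Rejected' examples do.
50: Rejected (50 = 9·5 + 5). 32: Rejected (32 = 9·3 + 5). 18: Accepted (18 = 9·2). 20: Rejected (20 = 9·2 + 2).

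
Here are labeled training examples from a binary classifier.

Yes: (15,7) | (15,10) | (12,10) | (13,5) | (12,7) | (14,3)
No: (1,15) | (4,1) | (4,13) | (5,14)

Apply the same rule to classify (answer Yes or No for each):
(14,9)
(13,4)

Yes, Yes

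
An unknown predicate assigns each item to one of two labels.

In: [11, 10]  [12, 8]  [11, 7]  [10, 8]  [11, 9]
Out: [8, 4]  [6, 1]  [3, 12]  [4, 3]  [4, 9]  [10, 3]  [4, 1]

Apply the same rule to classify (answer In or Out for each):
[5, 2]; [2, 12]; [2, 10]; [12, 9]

Out, Out, Out, In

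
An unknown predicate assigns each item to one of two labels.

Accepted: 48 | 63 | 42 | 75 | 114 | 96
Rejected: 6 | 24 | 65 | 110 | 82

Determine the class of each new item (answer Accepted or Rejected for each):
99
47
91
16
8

Accepted, Rejected, Rejected, Rejected, Rejected

The distinguishing property — multiple of 3 AND at least 42 — holds for all the 'Accepted' cases and none of the 'Rejected' cases.
99: 99 = 3·33, 99 ≥ 42, passes → Accepted. 47: 47 = 3·15 + 2, 47 ≥ 42, does not satisfy this → Rejected. 91: 91 = 3·30 + 1, 91 ≥ 42, does not satisfy this → Rejected. 16: 16 = 3·5 + 1, 16 < 42, does not satisfy this → Rejected. 8: 8 = 3·2 + 2, 8 < 42, does not satisfy this → Rejected.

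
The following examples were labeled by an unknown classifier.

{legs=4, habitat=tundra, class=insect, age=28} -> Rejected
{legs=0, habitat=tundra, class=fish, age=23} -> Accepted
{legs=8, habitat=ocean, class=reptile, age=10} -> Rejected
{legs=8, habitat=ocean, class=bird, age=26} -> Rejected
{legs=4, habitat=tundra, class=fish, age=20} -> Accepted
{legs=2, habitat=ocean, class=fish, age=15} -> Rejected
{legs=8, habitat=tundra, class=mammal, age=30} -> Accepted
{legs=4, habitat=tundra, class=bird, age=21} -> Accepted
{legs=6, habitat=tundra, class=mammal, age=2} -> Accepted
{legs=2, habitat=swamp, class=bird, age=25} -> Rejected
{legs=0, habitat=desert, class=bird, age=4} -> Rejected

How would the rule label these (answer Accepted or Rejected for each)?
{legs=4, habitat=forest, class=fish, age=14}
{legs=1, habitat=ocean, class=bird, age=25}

Rejected, Rejected

Every 'Accepted' example satisfies: habitat is tundra AND age ≠ 28. None of the 'Rejected' examples do.
Rejected: {legs=4, habitat=forest, class=fish, age=14}, since habitat is forest, age = 14. Rejected: {legs=1, habitat=ocean, class=bird, age=25}, since habitat is ocean, age = 25.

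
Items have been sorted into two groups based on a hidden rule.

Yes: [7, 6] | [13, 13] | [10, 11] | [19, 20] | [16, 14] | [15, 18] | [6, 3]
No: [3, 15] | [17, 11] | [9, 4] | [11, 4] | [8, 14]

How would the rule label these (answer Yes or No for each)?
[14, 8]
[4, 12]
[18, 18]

No, No, Yes

The rule appears to be: |first − second| ≤ 3.
[14, 8] — |14−8| = 6, hence No.
[4, 12] — |4−12| = 8, hence No.
[18, 18] — |18−18| = 0, hence Yes.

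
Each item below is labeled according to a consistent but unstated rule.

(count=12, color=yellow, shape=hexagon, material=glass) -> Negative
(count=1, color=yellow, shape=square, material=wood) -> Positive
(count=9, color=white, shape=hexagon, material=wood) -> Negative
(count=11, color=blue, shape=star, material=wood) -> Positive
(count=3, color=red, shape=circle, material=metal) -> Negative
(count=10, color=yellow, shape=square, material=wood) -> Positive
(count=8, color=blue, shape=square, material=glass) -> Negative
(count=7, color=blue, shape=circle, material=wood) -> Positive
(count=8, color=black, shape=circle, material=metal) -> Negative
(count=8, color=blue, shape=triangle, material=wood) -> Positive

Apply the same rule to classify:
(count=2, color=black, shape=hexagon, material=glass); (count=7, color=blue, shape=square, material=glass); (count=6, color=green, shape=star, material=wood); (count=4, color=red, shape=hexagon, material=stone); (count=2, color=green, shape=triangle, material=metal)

The distinguishing property — material is wood AND count ≠ 9 — holds for all the 'Positive' cases and none of the 'Negative' cases.
(count=2, color=black, shape=hexagon, material=glass): material is glass, count = 2 — fails the rule, so Negative. (count=7, color=blue, shape=square, material=glass): material is glass, count = 7 — fails the rule, so Negative. (count=6, color=green, shape=star, material=wood): material is wood, count = 6 — checks out, so Positive. (count=4, color=red, shape=hexagon, material=stone): material is stone, count = 4 — fails the rule, so Negative. (count=2, color=green, shape=triangle, material=metal): material is metal, count = 2 — fails the rule, so Negative.

Negative, Negative, Positive, Negative, Negative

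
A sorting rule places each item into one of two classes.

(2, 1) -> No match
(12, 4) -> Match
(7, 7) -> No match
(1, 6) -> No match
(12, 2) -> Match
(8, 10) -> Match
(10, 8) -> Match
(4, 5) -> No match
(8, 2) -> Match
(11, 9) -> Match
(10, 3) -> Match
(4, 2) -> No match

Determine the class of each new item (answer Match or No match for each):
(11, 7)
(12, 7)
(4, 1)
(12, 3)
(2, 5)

Match, Match, No match, Match, No match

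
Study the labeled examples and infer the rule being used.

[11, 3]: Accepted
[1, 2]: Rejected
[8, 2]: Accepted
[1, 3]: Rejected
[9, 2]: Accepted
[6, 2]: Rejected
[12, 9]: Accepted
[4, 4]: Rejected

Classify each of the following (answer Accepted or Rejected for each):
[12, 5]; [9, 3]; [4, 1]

The distinguishing property — sum ≥ 10 — holds for all the 'Accepted' cases and none of the 'Rejected' cases.
[12, 5]: 12+5 = 17, matches → Accepted.
[9, 3]: 9+3 = 12, matches → Accepted.
[4, 1]: 4+1 = 5, does not pass → Rejected.

Accepted, Accepted, Rejected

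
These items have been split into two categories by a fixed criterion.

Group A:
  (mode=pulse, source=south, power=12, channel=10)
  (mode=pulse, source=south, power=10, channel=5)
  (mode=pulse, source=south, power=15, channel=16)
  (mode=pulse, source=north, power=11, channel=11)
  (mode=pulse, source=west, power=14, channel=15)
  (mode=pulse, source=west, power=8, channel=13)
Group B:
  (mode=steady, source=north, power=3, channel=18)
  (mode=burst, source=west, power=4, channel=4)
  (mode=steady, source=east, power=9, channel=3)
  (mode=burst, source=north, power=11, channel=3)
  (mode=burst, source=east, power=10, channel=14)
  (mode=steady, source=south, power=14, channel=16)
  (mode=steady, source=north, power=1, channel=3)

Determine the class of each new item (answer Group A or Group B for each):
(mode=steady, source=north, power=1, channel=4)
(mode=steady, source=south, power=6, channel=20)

Group B, Group B

Rule: mode is pulse. This holds for each 'Group A' example and fails for each 'Group B' one.
Group B: (mode=steady, source=north, power=1, channel=4), since mode is steady. Group B: (mode=steady, source=south, power=6, channel=20), since mode is steady.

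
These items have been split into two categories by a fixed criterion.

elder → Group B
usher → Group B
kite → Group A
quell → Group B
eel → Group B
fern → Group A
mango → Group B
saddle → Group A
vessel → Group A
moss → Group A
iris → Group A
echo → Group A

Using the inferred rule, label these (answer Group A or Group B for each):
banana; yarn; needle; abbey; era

Group A, Group A, Group A, Group B, Group B

The classifier is using: even length.
banana: length 6 — fits, so Group A. yarn: length 4 — fits, so Group A. needle: length 6 — fits, so Group A. abbey: length 5 — fails this test, so Group B. era: length 3 — fails this test, so Group B.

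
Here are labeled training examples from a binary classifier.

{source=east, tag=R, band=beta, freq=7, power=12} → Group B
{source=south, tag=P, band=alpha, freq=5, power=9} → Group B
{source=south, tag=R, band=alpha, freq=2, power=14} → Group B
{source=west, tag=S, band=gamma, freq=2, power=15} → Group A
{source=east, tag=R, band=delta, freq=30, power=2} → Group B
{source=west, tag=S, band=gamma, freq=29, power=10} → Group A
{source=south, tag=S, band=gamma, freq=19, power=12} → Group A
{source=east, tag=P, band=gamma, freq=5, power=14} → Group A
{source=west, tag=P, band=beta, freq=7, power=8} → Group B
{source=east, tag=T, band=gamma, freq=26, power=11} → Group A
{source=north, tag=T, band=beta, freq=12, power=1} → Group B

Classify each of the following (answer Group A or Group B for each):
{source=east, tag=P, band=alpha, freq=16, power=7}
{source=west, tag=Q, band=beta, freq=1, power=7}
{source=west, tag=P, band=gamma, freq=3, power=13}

The common property of the 'Group A' items is: band is gamma. No 'Group B' item has it.
{source=east, tag=P, band=alpha, freq=16, power=7} → band is alpha → Group B. {source=west, tag=Q, band=beta, freq=1, power=7} → band is beta → Group B. {source=west, tag=P, band=gamma, freq=3, power=13} → band is gamma → Group A.

Group B, Group B, Group A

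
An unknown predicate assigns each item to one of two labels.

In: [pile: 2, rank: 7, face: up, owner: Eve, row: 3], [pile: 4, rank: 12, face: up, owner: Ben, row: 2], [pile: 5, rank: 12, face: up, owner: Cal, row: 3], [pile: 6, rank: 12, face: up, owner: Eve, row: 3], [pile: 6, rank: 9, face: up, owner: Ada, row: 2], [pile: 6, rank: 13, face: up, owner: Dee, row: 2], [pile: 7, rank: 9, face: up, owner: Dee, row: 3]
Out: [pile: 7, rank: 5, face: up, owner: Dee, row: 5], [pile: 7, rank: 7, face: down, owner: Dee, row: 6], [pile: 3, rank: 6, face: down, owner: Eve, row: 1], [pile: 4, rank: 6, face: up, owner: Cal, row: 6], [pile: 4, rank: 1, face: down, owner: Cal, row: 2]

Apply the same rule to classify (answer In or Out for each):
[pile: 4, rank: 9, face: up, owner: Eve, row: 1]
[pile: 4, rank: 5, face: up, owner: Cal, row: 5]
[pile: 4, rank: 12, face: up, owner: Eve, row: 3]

In, Out, In

The simplest hypothesis consistent with all the labels is: face is up AND row ≤ 3.
[pile: 4, rank: 9, face: up, owner: Eve, row: 1]: face is up, row = 1 — checks out, so In.
[pile: 4, rank: 5, face: up, owner: Cal, row: 5]: face is up, row = 5 — does not fit, so Out.
[pile: 4, rank: 12, face: up, owner: Eve, row: 3]: face is up, row = 3 — checks out, so In.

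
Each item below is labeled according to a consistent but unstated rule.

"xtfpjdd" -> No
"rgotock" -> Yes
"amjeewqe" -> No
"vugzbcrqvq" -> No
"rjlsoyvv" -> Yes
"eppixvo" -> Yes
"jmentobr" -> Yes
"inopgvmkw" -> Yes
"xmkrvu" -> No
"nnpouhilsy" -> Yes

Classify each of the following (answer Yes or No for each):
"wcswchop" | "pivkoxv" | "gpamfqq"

Comparing the two groups points to one rule — contains 'o'.
"wcswchop": has 'o' — qualifies, so Yes.
"pivkoxv": has 'o' — qualifies, so Yes.
"gpamfqq": no 'o' — does not pass, so No.

Yes, Yes, No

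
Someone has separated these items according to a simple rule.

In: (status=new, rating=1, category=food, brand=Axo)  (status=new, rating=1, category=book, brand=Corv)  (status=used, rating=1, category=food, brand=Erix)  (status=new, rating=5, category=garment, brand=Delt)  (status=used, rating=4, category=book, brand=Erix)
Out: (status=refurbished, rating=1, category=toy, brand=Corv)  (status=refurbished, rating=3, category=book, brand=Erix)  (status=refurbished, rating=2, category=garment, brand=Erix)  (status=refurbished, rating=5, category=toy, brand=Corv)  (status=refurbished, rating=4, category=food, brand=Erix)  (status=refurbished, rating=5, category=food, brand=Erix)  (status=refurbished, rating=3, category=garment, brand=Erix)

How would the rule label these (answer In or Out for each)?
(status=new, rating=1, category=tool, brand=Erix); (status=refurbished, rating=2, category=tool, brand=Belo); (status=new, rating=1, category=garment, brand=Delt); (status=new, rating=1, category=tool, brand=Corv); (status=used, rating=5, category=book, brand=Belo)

All 'In' examples share one property — status is not refurbished — and every 'Out' example lacks it.
(status=new, rating=1, category=tool, brand=Erix): status is new, has this property → In.
(status=refurbished, rating=2, category=tool, brand=Belo): status is refurbished, fails this test → Out.
(status=new, rating=1, category=garment, brand=Delt): status is new, has this property → In.
(status=new, rating=1, category=tool, brand=Corv): status is new, has this property → In.
(status=used, rating=5, category=book, brand=Belo): status is used, has this property → In.

In, Out, In, In, In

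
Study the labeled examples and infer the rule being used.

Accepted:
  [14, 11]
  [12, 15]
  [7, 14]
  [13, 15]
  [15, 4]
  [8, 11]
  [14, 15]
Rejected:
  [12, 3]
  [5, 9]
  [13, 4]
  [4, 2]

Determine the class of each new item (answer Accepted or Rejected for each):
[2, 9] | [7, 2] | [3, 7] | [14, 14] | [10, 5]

Rejected, Rejected, Rejected, Accepted, Rejected

The classifier is using: sum ≥ 19.
[2, 9]: 2+9 = 11 — lacks this property, so Rejected. [7, 2]: 7+2 = 9 — lacks this property, so Rejected. [3, 7]: 3+7 = 10 — lacks this property, so Rejected. [14, 14]: 14+14 = 28 — satisfies this, so Accepted. [10, 5]: 10+5 = 15 — lacks this property, so Rejected.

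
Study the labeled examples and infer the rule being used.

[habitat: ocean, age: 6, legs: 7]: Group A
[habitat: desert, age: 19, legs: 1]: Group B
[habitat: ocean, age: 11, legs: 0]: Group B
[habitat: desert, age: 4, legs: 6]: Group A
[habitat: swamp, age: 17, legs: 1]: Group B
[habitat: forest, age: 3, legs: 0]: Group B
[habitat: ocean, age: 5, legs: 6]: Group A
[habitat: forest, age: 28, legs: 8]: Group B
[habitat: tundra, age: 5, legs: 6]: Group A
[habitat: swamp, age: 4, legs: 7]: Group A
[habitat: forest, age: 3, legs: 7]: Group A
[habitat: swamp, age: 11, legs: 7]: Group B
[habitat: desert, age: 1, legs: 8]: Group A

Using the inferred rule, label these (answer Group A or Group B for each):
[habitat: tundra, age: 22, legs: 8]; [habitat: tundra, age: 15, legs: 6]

Rule: legs ≥ 1 AND age ≤ 6. This holds for each 'Group A' example and fails for each 'Group B' one.
[habitat: tundra, age: 22, legs: 8]: Group B (legs = 8, age = 22).
[habitat: tundra, age: 15, legs: 6]: Group B (legs = 6, age = 15).

Group B, Group B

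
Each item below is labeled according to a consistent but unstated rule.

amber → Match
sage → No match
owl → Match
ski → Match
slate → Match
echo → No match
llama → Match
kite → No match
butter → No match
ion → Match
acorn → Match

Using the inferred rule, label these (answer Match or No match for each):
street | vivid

A rule that fits every label: odd length — true of each 'Match' example, false of each 'No match' one.
street → length 6 → No match.
vivid → length 5 → Match.

No match, Match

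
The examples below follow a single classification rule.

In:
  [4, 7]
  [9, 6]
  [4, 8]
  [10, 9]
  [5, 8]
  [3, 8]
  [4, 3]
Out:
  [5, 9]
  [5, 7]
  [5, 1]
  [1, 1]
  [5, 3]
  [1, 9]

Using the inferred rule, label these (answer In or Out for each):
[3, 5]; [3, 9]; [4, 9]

Out, Out, In

Rule: product is even. This holds for each 'In' example and fails for each 'Out' one.
[3, 5]: 3·5 = 15, doesn't qualify → Out.
[3, 9]: 3·9 = 27, doesn't qualify → Out.
[4, 9]: 4·9 = 36, fits → In.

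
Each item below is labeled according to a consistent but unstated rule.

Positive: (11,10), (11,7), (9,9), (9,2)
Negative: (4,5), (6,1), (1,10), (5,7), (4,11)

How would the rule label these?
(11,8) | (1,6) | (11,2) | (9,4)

Every 'Positive' example satisfies: first ≥ 7. None of the 'Negative' examples do.
(11,8) → first 11 → Positive.
(1,6) → first 1 → Negative.
(11,2) → first 11 → Positive.
(9,4) → first 9 → Positive.

Positive, Negative, Positive, Positive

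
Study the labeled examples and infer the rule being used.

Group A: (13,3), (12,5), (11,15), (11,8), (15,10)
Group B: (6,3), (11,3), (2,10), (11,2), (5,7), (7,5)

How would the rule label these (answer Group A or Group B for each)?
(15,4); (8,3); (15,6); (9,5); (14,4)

All 'Group A' examples share one property — sum ≥ 16 — and every 'Group B' example lacks it.

Group A, Group B, Group A, Group B, Group A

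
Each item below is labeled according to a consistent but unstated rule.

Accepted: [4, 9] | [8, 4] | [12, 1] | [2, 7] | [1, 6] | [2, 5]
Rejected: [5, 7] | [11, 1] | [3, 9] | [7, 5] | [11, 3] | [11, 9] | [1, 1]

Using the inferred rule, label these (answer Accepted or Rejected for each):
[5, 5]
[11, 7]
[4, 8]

Rejected, Rejected, Accepted

One predicate separates the groups cleanly: product is even.
[5, 5]: Rejected (5·5 = 25).
[11, 7]: Rejected (11·7 = 77).
[4, 8]: Accepted (4·8 = 32).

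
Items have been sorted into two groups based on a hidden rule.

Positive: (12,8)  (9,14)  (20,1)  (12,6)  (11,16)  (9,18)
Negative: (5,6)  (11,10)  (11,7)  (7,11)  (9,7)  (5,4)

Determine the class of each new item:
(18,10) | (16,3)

Positive, Positive

'Positive' ⟺ max ≥ 12.
(18,10): max 18, checks out → Positive. (16,3): max 16, checks out → Positive.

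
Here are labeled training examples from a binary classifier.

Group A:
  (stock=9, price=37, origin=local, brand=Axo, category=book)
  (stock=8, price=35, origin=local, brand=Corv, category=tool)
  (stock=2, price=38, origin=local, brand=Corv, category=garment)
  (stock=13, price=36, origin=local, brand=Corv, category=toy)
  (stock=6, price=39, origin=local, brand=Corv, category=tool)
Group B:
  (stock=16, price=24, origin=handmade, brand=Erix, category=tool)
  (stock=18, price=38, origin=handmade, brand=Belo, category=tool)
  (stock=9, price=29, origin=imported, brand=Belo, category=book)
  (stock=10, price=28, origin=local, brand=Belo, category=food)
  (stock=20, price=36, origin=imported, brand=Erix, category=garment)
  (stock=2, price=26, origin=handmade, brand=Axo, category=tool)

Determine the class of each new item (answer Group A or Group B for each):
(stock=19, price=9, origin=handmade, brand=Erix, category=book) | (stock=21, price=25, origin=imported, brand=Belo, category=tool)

Group B, Group B

The rule appears to be: origin is local AND price ≥ 29.
(stock=19, price=9, origin=handmade, brand=Erix, category=book) → origin is handmade, price = 9 → Group B.
(stock=21, price=25, origin=imported, brand=Belo, category=tool) → origin is imported, price = 25 → Group B.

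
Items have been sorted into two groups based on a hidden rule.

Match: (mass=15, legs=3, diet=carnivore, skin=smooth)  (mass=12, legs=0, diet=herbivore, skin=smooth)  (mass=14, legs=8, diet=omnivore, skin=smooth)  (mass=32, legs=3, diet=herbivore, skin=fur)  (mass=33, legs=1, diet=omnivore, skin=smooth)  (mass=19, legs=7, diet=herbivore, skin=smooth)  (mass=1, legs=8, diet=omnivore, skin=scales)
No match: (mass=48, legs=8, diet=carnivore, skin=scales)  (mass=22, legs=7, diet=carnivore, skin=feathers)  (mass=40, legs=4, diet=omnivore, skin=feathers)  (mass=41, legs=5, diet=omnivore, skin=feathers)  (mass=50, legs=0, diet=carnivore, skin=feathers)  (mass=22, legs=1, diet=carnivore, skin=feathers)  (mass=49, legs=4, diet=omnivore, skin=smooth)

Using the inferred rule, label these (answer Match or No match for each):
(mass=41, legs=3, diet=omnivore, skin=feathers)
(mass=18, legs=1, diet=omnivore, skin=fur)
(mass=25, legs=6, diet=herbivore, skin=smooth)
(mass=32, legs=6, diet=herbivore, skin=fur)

The rule appears to be: mass ≠ 22 AND mass ≤ 33.
(mass=41, legs=3, diet=omnivore, skin=feathers) → mass = 41 → No match. (mass=18, legs=1, diet=omnivore, skin=fur) → mass = 18 → Match. (mass=25, legs=6, diet=herbivore, skin=smooth) → mass = 25 → Match. (mass=32, legs=6, diet=herbivore, skin=fur) → mass = 32 → Match.

No match, Match, Match, Match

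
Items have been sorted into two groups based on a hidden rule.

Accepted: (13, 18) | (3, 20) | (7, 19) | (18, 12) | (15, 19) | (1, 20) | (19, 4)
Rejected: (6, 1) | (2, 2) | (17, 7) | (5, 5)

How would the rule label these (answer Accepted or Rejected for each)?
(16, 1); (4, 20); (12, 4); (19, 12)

The common property of the 'Accepted' items is: max ≥ 18. No 'Rejected' item has it.

Rejected, Accepted, Rejected, Accepted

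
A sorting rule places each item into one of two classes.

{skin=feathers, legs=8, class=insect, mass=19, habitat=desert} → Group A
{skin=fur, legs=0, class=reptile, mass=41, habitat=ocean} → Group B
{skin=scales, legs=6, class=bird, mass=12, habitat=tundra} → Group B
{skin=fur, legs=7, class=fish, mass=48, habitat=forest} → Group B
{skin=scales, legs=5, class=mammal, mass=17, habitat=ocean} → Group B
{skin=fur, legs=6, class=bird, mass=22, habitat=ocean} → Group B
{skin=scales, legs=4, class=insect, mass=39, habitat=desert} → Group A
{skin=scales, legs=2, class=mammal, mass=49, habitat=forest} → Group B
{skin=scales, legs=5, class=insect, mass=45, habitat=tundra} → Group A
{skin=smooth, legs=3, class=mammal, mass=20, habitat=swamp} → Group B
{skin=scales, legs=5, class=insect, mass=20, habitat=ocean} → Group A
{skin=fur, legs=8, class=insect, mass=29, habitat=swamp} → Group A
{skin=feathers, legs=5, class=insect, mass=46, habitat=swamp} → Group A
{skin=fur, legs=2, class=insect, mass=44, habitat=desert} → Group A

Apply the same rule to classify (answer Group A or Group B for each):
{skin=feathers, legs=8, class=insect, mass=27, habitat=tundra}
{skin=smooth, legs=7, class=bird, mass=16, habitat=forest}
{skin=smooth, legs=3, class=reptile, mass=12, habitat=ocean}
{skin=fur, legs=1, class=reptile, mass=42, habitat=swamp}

Group A, Group B, Group B, Group B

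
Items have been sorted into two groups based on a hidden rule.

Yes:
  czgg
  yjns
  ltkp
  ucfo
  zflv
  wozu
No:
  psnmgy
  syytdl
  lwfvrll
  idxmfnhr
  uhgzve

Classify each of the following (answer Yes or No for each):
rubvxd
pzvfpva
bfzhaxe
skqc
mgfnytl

No, No, No, Yes, No

All 'Yes' examples share one property — length 4 — and every 'No' example lacks it.
rubvxd: length 6 — does not pass, so No. pzvfpva: length 7 — does not pass, so No. bfzhaxe: length 7 — does not pass, so No. skqc: length 4 — matches, so Yes. mgfnytl: length 7 — does not pass, so No.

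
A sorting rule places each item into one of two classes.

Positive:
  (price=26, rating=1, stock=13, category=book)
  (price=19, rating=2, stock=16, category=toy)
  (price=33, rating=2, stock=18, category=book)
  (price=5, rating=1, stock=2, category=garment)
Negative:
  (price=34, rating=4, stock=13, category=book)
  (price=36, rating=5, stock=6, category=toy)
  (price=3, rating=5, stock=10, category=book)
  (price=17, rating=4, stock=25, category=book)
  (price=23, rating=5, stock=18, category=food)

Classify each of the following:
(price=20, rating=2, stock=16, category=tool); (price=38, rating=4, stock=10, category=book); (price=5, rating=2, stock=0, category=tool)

Positive, Negative, Positive

The common property of the 'Positive' items is: rating ≤ 2. No 'Negative' item has it.
(price=20, rating=2, stock=16, category=tool): Positive (rating = 2).
(price=38, rating=4, stock=10, category=book): Negative (rating = 4).
(price=5, rating=2, stock=0, category=tool): Positive (rating = 2).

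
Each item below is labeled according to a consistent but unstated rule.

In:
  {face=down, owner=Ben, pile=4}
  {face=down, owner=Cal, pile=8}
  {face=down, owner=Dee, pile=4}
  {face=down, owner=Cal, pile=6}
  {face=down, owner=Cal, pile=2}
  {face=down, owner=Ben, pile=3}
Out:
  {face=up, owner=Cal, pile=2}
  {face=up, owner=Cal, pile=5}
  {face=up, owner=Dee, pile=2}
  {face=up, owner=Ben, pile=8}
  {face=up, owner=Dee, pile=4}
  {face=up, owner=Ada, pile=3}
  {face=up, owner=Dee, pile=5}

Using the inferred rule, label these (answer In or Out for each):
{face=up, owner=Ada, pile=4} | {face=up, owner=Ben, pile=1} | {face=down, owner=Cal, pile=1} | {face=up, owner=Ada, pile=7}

The classifier is using: face is down.

Out, Out, In, Out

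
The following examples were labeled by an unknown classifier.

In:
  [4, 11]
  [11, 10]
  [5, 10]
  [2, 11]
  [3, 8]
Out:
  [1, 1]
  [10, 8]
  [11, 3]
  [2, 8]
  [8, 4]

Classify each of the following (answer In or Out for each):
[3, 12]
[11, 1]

All 'In' examples share one property — sum is odd — and every 'Out' example lacks it.

In, Out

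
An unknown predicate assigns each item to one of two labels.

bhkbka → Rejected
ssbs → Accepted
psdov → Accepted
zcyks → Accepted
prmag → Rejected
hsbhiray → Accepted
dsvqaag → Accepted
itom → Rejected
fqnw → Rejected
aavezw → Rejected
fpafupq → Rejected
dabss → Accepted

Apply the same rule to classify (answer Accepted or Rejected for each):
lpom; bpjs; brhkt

Every 'Accepted' example satisfies: contains 's'. None of the 'Rejected' examples do.
lpom: no 's' — doesn't match, so Rejected.
bpjs: has 's' — matches, so Accepted.
brhkt: no 's' — doesn't match, so Rejected.

Rejected, Accepted, Rejected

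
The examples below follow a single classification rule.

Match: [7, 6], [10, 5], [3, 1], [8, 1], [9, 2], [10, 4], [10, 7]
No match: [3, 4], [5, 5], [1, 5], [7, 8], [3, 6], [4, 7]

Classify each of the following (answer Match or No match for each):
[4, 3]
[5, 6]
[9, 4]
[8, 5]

The classifier is using: first > second.
[4, 3]: 4 > 3 — fits, so Match. [5, 6]: 5 < 6 — doesn't match, so No match. [9, 4]: 9 > 4 — fits, so Match. [8, 5]: 8 > 5 — fits, so Match.

Match, No match, Match, Match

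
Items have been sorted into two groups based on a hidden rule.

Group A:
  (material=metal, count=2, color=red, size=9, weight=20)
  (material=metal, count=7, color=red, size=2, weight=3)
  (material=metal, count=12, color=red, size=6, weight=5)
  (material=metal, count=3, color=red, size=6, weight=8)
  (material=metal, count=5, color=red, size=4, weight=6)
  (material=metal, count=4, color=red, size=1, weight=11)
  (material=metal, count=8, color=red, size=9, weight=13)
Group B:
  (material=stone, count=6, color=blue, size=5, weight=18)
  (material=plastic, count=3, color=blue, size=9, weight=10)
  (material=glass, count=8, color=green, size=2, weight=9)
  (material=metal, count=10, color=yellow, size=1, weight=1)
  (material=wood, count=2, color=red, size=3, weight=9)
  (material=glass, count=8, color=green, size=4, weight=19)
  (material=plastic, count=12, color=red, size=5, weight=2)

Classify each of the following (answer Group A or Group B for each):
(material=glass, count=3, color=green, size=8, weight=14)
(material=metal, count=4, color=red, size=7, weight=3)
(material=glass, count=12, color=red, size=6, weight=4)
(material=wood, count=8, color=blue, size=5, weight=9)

Group B, Group A, Group B, Group B

The simplest hypothesis consistent with all the labels is: color is red AND material is metal.
(material=glass, count=3, color=green, size=8, weight=14) — color is green, material is glass, hence Group B. (material=metal, count=4, color=red, size=7, weight=3) — color is red, material is metal, hence Group A. (material=glass, count=12, color=red, size=6, weight=4) — color is red, material is glass, hence Group B. (material=wood, count=8, color=blue, size=5, weight=9) — color is blue, material is wood, hence Group B.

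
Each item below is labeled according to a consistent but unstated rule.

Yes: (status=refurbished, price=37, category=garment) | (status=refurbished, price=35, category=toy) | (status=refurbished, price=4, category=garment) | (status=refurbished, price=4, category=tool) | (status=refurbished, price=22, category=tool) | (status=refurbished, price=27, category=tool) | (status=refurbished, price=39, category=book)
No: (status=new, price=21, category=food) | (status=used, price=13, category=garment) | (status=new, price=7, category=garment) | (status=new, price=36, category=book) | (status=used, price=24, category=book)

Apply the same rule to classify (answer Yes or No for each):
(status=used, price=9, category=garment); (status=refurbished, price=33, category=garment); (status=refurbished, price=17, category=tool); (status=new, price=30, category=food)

No, Yes, Yes, No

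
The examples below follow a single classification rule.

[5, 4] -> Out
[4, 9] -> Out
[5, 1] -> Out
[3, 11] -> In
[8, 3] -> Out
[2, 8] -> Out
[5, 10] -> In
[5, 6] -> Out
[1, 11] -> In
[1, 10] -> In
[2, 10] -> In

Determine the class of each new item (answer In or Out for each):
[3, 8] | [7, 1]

Out, Out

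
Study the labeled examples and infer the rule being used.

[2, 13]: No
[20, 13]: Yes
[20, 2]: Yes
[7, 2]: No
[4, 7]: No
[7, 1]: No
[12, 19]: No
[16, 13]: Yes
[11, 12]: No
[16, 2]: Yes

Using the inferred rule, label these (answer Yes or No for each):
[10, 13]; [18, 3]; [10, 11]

No, Yes, No

A rule that fits every label: first ≥ 13 — true of each 'Yes' example, false of each 'No' one.
No: [10, 13], since first 10.
Yes: [18, 3], since first 18.
No: [10, 11], since first 10.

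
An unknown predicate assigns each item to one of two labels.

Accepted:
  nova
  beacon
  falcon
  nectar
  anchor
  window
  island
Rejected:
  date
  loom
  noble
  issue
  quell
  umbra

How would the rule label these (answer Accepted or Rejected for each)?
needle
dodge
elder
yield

Accepted, Rejected, Rejected, Rejected

The common property of the 'Accepted' items is: even length AND contains 'n'. No 'Rejected' item has it.
needle — length 6, has 'n', hence Accepted.
dodge — length 5, no 'n', hence Rejected.
elder — length 5, no 'n', hence Rejected.
yield — length 5, no 'n', hence Rejected.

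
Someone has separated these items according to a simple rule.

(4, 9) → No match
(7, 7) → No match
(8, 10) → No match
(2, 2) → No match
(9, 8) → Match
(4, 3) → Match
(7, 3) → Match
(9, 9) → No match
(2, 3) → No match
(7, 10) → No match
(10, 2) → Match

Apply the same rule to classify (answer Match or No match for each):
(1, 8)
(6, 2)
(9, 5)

No match, Match, Match

Looking at the examples, the only property every 'Match' case has and every 'No match' case lacks is: first > second.
(1, 8): No match (1 < 8).
(6, 2): Match (6 > 2).
(9, 5): Match (9 > 5).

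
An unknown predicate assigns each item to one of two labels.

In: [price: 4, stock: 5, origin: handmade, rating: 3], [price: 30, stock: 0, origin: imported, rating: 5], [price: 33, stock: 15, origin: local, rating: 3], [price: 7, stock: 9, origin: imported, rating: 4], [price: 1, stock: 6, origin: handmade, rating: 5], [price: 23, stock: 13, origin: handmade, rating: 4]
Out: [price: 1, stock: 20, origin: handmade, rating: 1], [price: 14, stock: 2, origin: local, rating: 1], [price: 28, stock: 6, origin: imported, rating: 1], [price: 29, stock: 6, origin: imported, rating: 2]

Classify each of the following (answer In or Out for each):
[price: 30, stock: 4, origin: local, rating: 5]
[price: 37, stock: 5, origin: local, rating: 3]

In, In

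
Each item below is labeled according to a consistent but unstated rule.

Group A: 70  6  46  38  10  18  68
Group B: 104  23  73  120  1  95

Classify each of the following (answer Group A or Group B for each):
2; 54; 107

The common property of the 'Group A' items is: even AND at most 70. No 'Group B' item has it.
2: 2 is even, 2 ≤ 70 — passes, so Group A.
54: 54 is even, 54 ≤ 70 — passes, so Group A.
107: 107 is odd, 107 > 70 — fails the rule, so Group B.

Group A, Group A, Group B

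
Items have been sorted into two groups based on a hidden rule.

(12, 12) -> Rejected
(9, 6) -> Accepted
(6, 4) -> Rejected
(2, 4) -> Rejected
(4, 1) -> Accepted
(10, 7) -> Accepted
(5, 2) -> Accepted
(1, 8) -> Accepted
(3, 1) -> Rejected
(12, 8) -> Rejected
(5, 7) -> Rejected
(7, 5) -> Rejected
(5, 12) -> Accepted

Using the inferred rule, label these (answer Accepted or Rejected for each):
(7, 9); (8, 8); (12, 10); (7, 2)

Rejected, Rejected, Rejected, Accepted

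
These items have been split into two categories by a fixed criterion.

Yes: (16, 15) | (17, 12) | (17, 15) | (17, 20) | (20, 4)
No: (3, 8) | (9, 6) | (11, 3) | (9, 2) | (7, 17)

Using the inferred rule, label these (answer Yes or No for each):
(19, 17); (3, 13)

Yes, No

Rule: first ≥ 12. This holds for each 'Yes' example and fails for each 'No' one.
(19, 17) → first 19 → Yes. (3, 13) → first 3 → No.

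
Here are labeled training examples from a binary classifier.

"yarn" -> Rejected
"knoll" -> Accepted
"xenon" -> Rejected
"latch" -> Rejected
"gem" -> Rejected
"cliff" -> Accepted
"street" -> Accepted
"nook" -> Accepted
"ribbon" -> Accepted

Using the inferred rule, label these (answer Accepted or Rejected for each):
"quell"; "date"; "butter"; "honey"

The pattern is that an item is 'Accepted' exactly when: has a double letter.
"quell": Accepted ('ll' doubled). "date": Rejected (no doubled letter). "butter": Accepted ('tt' doubled). "honey": Rejected (no doubled letter).

Accepted, Rejected, Accepted, Rejected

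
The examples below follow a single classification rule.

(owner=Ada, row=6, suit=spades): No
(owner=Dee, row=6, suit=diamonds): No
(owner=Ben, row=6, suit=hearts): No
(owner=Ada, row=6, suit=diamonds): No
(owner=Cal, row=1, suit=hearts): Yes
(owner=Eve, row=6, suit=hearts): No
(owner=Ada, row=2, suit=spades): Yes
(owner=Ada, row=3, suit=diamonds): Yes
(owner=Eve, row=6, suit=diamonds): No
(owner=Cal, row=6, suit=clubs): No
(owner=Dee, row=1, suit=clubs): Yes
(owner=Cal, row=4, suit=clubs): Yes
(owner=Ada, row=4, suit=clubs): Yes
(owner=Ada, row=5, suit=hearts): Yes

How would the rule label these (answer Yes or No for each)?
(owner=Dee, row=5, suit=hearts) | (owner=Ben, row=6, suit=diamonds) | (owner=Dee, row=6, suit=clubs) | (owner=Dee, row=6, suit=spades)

Yes, No, No, No

All 'Yes' examples share one property — row ≤ 5 — and every 'No' example lacks it.
(owner=Dee, row=5, suit=hearts): row = 5, meets the rule → Yes. (owner=Ben, row=6, suit=diamonds): row = 6, fails the rule → No. (owner=Dee, row=6, suit=clubs): row = 6, fails the rule → No. (owner=Dee, row=6, suit=spades): row = 6, fails the rule → No.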